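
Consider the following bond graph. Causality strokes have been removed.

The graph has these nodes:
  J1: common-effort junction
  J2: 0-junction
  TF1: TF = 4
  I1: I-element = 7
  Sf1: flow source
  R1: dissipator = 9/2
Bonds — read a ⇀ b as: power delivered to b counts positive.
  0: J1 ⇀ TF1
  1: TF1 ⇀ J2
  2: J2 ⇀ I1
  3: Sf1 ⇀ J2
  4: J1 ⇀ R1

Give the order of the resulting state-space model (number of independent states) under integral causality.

1  (I1 all integral)

#3 |Sf1  (Sf1 (Sf) sets flow on bond)
#2 |I1  (I1: I, integral causality)
#1 |J2  (J2: last free bond brings effort in)
#0 |TF1  (through TF1, causality passes straight; one stroke at TF1)
#4 |J1  (J1 needs exactly one e-in)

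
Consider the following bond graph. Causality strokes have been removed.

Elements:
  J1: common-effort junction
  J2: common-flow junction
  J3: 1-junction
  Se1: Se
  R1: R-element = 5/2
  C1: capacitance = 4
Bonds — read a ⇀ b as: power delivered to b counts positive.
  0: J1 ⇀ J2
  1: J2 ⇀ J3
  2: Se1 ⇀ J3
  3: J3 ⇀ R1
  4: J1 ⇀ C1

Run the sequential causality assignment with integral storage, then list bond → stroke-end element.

b0 |J2
b1 |J3
b2 |J3
b3 |R1
b4 |J1

b2 |J3  (Se1 (Se) sets effort on bond)
b4 |J1  (prefer integral on C1)
b0 |J2  (0-jn J1 has e-setter on 4)
b1 |J3  (closing 1-jn rule on J2)
b3 |R1  (closing 1-jn rule on J3)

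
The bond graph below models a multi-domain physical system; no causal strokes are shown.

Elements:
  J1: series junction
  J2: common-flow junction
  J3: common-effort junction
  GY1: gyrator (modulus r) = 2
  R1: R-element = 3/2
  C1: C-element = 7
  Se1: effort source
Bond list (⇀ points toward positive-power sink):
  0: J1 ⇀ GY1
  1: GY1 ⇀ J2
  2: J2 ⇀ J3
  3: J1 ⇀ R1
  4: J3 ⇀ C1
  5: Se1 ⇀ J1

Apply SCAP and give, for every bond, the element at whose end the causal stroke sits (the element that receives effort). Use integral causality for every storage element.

bond 0 stroke at GY1
bond 1 stroke at GY1
bond 2 stroke at J2
bond 3 stroke at J1
bond 4 stroke at J3
bond 5 stroke at J1

bond 5 →J1  (source Se1 imposes e)
bond 4 →J3  (C1 outputs effort q/C1)
bond 2 →J2  (common-e at J3 fixed by 4)
bond 1 →GY1  (J2 needs exactly one f-in)
bond 0 →GY1  (GY1: gyrator matches bond 1)
bond 3 →J1  (common-f at J1 fixed by 0)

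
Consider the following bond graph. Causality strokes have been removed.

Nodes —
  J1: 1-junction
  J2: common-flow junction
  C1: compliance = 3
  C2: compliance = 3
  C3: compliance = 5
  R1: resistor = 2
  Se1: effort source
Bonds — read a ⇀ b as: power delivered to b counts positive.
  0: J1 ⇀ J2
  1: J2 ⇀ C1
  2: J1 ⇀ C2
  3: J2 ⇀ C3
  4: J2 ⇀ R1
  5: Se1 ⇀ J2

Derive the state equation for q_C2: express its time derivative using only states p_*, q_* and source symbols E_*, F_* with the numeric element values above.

#5 stroke→J2  (Se1 fixes effort; stroke away)
#1 stroke→J2  (C1: C, integral causality)
#2 stroke→J1  (C2: C, integral causality)
#0 stroke→J2  (J1 needs exactly one f-in)
#3 stroke→J2  (C3 integral (e out))
#4 stroke→R1  (J2: last free bond brings flow in)

dq_C2/dt = E_Se1/2 - q_C1/6 - q_C2/6 - q_C3/10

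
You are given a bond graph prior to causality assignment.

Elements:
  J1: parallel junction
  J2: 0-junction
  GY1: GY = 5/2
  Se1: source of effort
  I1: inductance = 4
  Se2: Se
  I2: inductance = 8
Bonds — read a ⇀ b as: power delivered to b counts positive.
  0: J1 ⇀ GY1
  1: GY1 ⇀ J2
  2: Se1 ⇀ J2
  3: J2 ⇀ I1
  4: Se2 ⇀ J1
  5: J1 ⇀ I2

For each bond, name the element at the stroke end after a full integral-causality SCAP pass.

bond 0 stroke at GY1
bond 1 stroke at GY1
bond 2 stroke at J2
bond 3 stroke at I1
bond 4 stroke at J1
bond 5 stroke at I2

bond 2 |J2  (Se1: effort source, stroke at far end)
bond 4 |J1  (Se2 fixes effort; stroke away)
bond 0 |GY1  (common-e at J1 fixed by 4)
bond 5 |I2  (common-e at J1 fixed by 4)
bond 1 |GY1  (J2 effort already set via bond 2)
bond 3 |I1  (0-jn J2 has e-setter on 2)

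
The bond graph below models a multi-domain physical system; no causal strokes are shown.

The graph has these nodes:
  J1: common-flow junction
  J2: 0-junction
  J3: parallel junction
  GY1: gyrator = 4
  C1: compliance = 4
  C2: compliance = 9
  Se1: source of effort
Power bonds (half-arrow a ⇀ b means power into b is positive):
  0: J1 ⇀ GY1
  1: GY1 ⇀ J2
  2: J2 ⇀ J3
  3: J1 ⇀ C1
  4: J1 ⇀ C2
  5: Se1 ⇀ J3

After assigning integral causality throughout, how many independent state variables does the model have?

bond 5 |J3  (Se1 fixes effort; stroke away)
bond 2 |J2  (J3 effort already set via bond 5)
bond 1 |GY1  (0-jn J2 has e-setter on 2)
bond 0 |GY1  (through GY1, causality inverts; strokes same side of GY1)
bond 3 |J1  (1-jn J1 has f-setter on 0)
bond 4 |J1  (J1 flow already set via bond 0)

2  (C1, C2 all integral)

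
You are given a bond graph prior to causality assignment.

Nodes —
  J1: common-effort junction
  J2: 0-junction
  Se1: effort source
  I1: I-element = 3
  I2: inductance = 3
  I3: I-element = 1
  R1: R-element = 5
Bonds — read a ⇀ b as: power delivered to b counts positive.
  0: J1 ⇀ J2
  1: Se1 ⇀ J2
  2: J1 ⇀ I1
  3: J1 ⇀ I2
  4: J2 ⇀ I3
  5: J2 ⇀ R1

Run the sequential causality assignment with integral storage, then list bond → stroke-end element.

bond 1 |J2  (Se1: effort source, stroke at far end)
bond 0 |J1  (J2 effort already set via bond 1)
bond 4 |I3  (0-jn J2 has e-setter on 1)
bond 5 |R1  (J2: bond 1 brought effort, rest push out)
bond 2 |I1  (J1: bond 0 brought effort, rest push out)
bond 3 |I2  (J1 effort already set via bond 0)

#0 stroke at J1
#1 stroke at J2
#2 stroke at I1
#3 stroke at I2
#4 stroke at I3
#5 stroke at R1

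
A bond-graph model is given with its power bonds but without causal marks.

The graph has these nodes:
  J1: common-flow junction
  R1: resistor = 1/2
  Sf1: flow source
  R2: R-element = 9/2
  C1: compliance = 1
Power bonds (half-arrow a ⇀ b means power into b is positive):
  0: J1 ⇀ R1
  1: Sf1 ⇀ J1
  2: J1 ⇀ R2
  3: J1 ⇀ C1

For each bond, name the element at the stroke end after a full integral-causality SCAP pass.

#0 |J1
#1 |Sf1
#2 |J1
#3 |J1

#1 →Sf1  (Sf1 (Sf) sets flow on bond)
#0 →J1  (J1 flow already set via bond 1)
#2 →J1  (J1 flow already set via bond 1)
#3 →J1  (J1 flow already set via bond 1)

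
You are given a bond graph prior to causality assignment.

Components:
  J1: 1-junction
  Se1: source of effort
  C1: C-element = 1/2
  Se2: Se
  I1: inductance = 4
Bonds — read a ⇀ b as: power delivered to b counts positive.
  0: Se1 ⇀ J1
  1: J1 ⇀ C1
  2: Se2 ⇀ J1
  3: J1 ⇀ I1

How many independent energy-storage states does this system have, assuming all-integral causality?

2  (C1, I1 all integral)

β0 stroke at J1  (Se1 (Se) sets effort on bond)
β2 stroke at J1  (Se2 (Se) sets effort on bond)
β1 stroke at J1  (prefer integral on C1)
β3 stroke at I1  (J1: last free bond brings flow in)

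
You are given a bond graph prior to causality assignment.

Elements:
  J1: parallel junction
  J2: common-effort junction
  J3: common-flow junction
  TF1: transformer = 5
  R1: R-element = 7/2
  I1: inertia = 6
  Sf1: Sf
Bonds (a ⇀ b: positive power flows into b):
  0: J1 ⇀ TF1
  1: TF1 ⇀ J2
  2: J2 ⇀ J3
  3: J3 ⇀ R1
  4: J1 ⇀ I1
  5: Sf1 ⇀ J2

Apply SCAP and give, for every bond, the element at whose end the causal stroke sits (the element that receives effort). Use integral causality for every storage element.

bond 0 |J1
bond 1 |TF1
bond 2 |J2
bond 3 |J3
bond 4 |I1
bond 5 |Sf1

#5 stroke→Sf1  (Sf1: flow source, stroke at near end)
#4 stroke→I1  (prefer integral on I1)
#0 stroke→J1  (J1: last free bond brings effort in)
#1 stroke→TF1  (through TF1, causality passes straight; one stroke at TF1)
#2 stroke→J2  (J2 needs exactly one e-in)
#3 stroke→J3  (J3: bond 2 brought flow, rest push out)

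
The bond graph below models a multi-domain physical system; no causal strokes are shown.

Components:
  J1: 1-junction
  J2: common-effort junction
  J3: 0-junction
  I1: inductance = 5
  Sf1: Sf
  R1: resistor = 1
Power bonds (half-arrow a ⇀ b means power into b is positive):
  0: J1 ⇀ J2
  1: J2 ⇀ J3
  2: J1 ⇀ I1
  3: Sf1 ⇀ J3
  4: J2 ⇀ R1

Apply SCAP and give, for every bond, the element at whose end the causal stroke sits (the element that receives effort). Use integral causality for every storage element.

b0 stroke→J1
b1 stroke→J3
b2 stroke→I1
b3 stroke→Sf1
b4 stroke→J2

b3 →Sf1  (Sf1 fixes flow; stroke at Sf1)
b1 →J3  (only one effort-in slot at J3)
b2 →I1  (I1 outputs flow p/I1)
b0 →J1  (J1: bond 2 brought flow, rest push out)
b4 →J2  (closing 0-jn rule on J2)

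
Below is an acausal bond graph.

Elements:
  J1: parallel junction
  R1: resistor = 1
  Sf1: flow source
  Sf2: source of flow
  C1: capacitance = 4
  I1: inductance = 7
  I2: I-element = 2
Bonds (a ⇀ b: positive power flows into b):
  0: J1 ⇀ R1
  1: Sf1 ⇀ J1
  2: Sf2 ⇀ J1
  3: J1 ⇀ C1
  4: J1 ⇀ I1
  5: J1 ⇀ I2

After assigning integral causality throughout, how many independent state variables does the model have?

β1 stroke at Sf1  (Sf1: flow source, stroke at near end)
β2 stroke at Sf2  (Sf2: flow source, stroke at near end)
β3 stroke at J1  (C1: C, integral causality)
β0 stroke at R1  (0-jn J1 has e-setter on 3)
β4 stroke at I1  (J1 effort already set via bond 3)
β5 stroke at I2  (0-jn J1 has e-setter on 3)

3  (C1, I1, I2 all integral)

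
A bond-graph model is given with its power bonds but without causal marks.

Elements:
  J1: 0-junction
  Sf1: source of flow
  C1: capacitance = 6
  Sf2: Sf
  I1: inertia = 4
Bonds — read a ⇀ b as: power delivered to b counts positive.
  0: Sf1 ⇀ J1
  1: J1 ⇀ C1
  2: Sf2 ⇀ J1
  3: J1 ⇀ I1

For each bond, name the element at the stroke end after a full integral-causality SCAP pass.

bond 0 stroke at Sf1  (Sf1: flow source, stroke at near end)
bond 2 stroke at Sf2  (Sf2 (Sf) sets flow on bond)
bond 1 stroke at J1  (C1: C, integral causality)
bond 3 stroke at I1  (J1: bond 1 brought effort, rest push out)

bond 0 stroke at Sf1
bond 1 stroke at J1
bond 2 stroke at Sf2
bond 3 stroke at I1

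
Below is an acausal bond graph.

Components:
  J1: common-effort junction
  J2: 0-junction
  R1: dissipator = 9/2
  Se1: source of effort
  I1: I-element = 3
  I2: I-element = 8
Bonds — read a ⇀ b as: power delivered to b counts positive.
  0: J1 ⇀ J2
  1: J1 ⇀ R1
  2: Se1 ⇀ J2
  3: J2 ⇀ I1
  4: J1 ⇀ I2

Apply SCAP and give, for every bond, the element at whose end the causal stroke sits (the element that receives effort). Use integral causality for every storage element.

bond 2 →J2  (Se1 (Se) sets effort on bond)
bond 0 →J1  (common-e at J2 fixed by 2)
bond 3 →I1  (common-e at J2 fixed by 2)
bond 1 →R1  (J1 effort already set via bond 0)
bond 4 →I2  (J1 effort already set via bond 0)

#0 |J1
#1 |R1
#2 |J2
#3 |I1
#4 |I2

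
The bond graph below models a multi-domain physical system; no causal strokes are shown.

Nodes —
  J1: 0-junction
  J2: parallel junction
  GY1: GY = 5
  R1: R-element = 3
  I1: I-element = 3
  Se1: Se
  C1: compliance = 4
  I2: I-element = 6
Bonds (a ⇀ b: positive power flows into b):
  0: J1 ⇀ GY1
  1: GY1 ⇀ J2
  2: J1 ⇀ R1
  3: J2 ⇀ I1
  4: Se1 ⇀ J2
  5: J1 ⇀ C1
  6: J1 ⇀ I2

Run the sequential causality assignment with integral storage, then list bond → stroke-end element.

#0 stroke at GY1
#1 stroke at GY1
#2 stroke at R1
#3 stroke at I1
#4 stroke at J2
#5 stroke at J1
#6 stroke at I2

β4 stroke→J2  (Se1 (Se) sets effort on bond)
β1 stroke→GY1  (J2 effort already set via bond 4)
β3 stroke→I1  (common-e at J2 fixed by 4)
β0 stroke→GY1  (through GY1, causality inverts; strokes same side of GY1)
β5 stroke→J1  (prefer integral on C1)
β2 stroke→R1  (J1 effort already set via bond 5)
β6 stroke→I2  (J1: bond 5 brought effort, rest push out)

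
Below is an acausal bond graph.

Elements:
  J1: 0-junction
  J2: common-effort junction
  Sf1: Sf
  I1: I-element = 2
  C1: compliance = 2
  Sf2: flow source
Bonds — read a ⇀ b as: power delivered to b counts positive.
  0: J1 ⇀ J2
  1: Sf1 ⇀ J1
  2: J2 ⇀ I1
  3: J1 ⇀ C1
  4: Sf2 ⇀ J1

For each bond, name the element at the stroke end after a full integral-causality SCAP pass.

β1 →Sf1  (Sf1: flow source, stroke at near end)
β4 →Sf2  (Sf2 fixes flow; stroke at Sf2)
β2 →I1  (prefer integral on I1)
β0 →J2  (closing 0-jn rule on J2)
β3 →J1  (J1: last free bond brings effort in)

#0 stroke at J2
#1 stroke at Sf1
#2 stroke at I1
#3 stroke at J1
#4 stroke at Sf2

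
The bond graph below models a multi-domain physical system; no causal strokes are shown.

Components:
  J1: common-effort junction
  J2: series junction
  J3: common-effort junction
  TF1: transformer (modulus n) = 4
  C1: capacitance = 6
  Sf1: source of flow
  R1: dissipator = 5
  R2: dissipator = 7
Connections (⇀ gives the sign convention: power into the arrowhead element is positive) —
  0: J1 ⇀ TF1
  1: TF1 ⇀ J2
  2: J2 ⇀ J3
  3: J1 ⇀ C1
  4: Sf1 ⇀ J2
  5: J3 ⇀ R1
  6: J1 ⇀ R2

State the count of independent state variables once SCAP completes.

b4 →Sf1  (source Sf1 imposes f)
b1 →J2  (1-jn J2 has f-setter on 4)
b2 →J2  (J2 flow already set via bond 4)
b5 →J3  (only one effort-in slot at J3)
b0 →TF1  (TF TF1: opposite of bond 1)
b3 →J1  (C1 outputs effort q/C1)
b6 →R2  (common-e at J1 fixed by 3)

1  (C1 all integral)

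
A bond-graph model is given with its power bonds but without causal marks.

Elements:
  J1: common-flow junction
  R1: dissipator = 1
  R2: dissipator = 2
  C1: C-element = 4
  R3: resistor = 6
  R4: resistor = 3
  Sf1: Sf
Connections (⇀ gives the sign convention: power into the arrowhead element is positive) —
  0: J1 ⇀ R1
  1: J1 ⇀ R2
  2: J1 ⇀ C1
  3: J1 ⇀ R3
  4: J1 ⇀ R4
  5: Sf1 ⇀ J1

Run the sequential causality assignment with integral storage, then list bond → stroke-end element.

β0 |J1
β1 |J1
β2 |J1
β3 |J1
β4 |J1
β5 |Sf1

#5 stroke at Sf1  (Sf1: flow source, stroke at near end)
#0 stroke at J1  (J1: bond 5 brought flow, rest push out)
#1 stroke at J1  (common-f at J1 fixed by 5)
#2 stroke at J1  (1-jn J1 has f-setter on 5)
#3 stroke at J1  (1-jn J1 has f-setter on 5)
#4 stroke at J1  (J1 flow already set via bond 5)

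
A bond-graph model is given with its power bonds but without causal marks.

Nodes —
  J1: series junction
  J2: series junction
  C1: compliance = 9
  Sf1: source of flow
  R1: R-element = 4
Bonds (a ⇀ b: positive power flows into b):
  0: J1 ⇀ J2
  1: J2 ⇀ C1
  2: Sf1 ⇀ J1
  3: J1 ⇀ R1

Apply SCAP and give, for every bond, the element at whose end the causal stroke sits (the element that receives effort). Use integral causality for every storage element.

β2 stroke→Sf1  (Sf1: flow source, stroke at near end)
β0 stroke→J1  (J1 flow already set via bond 2)
β3 stroke→J1  (1-jn J1 has f-setter on 2)
β1 stroke→J2  (J2: bond 0 brought flow, rest push out)

#0 |J1
#1 |J2
#2 |Sf1
#3 |J1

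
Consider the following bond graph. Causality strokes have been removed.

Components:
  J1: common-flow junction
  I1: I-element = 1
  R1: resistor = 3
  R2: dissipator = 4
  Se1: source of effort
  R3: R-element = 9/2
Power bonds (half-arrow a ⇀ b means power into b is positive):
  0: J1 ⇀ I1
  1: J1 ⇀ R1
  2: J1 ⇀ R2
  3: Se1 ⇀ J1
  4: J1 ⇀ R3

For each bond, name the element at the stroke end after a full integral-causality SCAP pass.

b3 |J1  (Se1 fixes effort; stroke away)
b0 |I1  (I1: I, integral causality)
b1 |J1  (J1: bond 0 brought flow, rest push out)
b2 |J1  (J1: bond 0 brought flow, rest push out)
b4 |J1  (common-f at J1 fixed by 0)

bond 0 →I1
bond 1 →J1
bond 2 →J1
bond 3 →J1
bond 4 →J1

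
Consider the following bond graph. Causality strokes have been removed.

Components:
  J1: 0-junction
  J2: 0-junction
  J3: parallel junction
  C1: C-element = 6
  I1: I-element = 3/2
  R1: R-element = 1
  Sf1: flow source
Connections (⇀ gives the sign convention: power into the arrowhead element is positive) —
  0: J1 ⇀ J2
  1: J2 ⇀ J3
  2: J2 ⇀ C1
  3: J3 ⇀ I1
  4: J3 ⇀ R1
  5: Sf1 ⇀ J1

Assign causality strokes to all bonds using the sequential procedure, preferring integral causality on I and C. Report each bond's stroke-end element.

b5 →Sf1  (Sf1 (Sf) sets flow on bond)
b0 →J1  (J1 needs exactly one e-in)
b2 →J2  (C1: C, integral causality)
b1 →J3  (common-e at J2 fixed by 2)
b3 →I1  (J3: bond 1 brought effort, rest push out)
b4 →R1  (J3 effort already set via bond 1)

#0 →J1
#1 →J3
#2 →J2
#3 →I1
#4 →R1
#5 →Sf1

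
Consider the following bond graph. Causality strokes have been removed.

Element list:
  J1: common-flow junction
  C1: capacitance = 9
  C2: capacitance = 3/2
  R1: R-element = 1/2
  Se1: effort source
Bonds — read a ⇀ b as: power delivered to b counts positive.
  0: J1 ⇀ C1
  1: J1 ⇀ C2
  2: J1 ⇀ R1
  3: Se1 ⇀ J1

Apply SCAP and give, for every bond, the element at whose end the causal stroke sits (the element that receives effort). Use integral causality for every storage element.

#3 stroke→J1  (source Se1 imposes e)
#0 stroke→J1  (C1 integral (e out))
#1 stroke→J1  (C2 outputs effort q/C2)
#2 stroke→R1  (J1 needs exactly one f-in)

β0 stroke→J1
β1 stroke→J1
β2 stroke→R1
β3 stroke→J1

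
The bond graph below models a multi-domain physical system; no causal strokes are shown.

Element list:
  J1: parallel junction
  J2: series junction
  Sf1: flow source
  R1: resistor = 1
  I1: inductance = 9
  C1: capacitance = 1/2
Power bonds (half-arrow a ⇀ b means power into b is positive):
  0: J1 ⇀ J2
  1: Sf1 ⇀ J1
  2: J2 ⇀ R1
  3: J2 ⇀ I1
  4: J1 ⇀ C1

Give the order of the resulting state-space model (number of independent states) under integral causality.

#1 |Sf1  (source Sf1 imposes f)
#3 |I1  (prefer integral on I1)
#0 |J2  (1-jn J2 has f-setter on 3)
#2 |J2  (common-f at J2 fixed by 3)
#4 |J1  (J1: last free bond brings effort in)

2  (C1, I1 all integral)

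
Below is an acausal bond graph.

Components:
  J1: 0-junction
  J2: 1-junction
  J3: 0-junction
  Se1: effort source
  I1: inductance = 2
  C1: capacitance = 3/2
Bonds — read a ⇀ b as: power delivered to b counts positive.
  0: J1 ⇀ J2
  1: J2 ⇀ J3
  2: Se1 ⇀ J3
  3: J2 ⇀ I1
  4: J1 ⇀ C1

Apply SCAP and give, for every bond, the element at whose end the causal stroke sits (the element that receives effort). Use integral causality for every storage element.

#2 stroke at J3  (source Se1 imposes e)
#1 stroke at J2  (J3: bond 2 brought effort, rest push out)
#3 stroke at I1  (I1 integral (f out))
#0 stroke at J2  (J2 flow already set via bond 3)
#4 stroke at J1  (J1 needs exactly one e-in)

#0 |J2
#1 |J2
#2 |J3
#3 |I1
#4 |J1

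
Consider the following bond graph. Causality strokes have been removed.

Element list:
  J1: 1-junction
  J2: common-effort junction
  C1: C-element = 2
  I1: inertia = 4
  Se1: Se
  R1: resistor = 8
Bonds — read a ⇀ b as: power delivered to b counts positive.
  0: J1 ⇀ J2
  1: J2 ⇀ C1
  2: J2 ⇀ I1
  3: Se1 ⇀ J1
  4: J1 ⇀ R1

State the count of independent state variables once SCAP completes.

2  (C1, I1 all integral)

bond 3 |J1  (Se1 (Se) sets effort on bond)
bond 1 |J2  (C1 outputs effort q/C1)
bond 0 |J1  (J2 effort already set via bond 1)
bond 2 |I1  (J2 effort already set via bond 1)
bond 4 |R1  (closing 1-jn rule on J1)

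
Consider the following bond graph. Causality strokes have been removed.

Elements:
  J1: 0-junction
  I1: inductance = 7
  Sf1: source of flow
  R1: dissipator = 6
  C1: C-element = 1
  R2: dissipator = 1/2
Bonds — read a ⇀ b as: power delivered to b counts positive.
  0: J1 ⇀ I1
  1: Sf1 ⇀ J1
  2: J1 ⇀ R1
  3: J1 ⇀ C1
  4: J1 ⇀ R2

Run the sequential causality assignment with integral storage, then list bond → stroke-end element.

bond 1 |Sf1  (Sf1: flow source, stroke at near end)
bond 0 |I1  (prefer integral on I1)
bond 3 |J1  (C1 integral (e out))
bond 2 |R1  (common-e at J1 fixed by 3)
bond 4 |R2  (J1: bond 3 brought effort, rest push out)

bond 0 stroke→I1
bond 1 stroke→Sf1
bond 2 stroke→R1
bond 3 stroke→J1
bond 4 stroke→R2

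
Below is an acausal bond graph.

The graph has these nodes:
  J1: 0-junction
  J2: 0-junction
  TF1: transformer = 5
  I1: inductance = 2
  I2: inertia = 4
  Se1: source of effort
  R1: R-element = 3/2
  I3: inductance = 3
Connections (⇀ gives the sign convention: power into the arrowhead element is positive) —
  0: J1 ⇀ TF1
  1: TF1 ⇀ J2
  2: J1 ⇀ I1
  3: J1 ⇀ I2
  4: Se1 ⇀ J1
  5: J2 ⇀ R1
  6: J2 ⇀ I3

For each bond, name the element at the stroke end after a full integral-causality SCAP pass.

b4 stroke at J1  (source Se1 imposes e)
b0 stroke at TF1  (J1 effort already set via bond 4)
b2 stroke at I1  (0-jn J1 has e-setter on 4)
b3 stroke at I2  (J1: bond 4 brought effort, rest push out)
b1 stroke at J2  (TF TF1: opposite of bond 0)
b5 stroke at R1  (common-e at J2 fixed by 1)
b6 stroke at I3  (J2 effort already set via bond 1)

bond 0 stroke at TF1
bond 1 stroke at J2
bond 2 stroke at I1
bond 3 stroke at I2
bond 4 stroke at J1
bond 5 stroke at R1
bond 6 stroke at I3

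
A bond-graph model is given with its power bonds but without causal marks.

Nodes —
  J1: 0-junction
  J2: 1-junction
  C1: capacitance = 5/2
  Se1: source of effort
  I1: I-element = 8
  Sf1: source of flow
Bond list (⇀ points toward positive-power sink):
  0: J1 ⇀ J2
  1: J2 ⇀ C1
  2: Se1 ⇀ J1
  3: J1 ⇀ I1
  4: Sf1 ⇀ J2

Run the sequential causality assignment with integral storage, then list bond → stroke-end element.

β0 stroke→J2
β1 stroke→J2
β2 stroke→J1
β3 stroke→I1
β4 stroke→Sf1

β2 stroke at J1  (source Se1 imposes e)
β4 stroke at Sf1  (Sf1 fixes flow; stroke at Sf1)
β0 stroke at J2  (0-jn J1 has e-setter on 2)
β3 stroke at I1  (J1 effort already set via bond 2)
β1 stroke at J2  (common-f at J2 fixed by 4)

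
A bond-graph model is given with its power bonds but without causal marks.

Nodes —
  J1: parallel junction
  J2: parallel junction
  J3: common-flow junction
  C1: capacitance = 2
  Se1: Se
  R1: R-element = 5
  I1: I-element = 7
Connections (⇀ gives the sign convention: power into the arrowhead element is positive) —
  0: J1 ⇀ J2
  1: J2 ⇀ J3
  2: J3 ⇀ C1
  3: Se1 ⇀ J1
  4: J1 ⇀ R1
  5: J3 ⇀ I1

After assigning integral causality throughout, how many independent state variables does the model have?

2  (C1, I1 all integral)

bond 3 stroke at J1  (source Se1 imposes e)
bond 0 stroke at J2  (J1: bond 3 brought effort, rest push out)
bond 4 stroke at R1  (J1 effort already set via bond 3)
bond 1 stroke at J3  (common-e at J2 fixed by 0)
bond 2 stroke at J3  (prefer integral on C1)
bond 5 stroke at I1  (J3 needs exactly one f-in)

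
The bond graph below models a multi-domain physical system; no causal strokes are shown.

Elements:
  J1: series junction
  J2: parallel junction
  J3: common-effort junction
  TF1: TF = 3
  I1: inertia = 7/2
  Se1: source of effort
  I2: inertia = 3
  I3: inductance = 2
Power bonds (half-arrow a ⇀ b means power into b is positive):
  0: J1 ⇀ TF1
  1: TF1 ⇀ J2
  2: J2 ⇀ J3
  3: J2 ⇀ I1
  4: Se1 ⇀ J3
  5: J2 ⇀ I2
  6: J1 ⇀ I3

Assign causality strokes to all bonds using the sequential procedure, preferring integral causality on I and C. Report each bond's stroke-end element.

β4 →J3  (Se1 fixes effort; stroke away)
β2 →J2  (0-jn J3 has e-setter on 4)
β1 →TF1  (J2: bond 2 brought effort, rest push out)
β3 →I1  (0-jn J2 has e-setter on 2)
β5 →I2  (J2 effort already set via bond 2)
β0 →J1  (through TF1, causality passes straight; one stroke at TF1)
β6 →I3  (only one flow-in slot at J1)

β0 →J1
β1 →TF1
β2 →J2
β3 →I1
β4 →J3
β5 →I2
β6 →I3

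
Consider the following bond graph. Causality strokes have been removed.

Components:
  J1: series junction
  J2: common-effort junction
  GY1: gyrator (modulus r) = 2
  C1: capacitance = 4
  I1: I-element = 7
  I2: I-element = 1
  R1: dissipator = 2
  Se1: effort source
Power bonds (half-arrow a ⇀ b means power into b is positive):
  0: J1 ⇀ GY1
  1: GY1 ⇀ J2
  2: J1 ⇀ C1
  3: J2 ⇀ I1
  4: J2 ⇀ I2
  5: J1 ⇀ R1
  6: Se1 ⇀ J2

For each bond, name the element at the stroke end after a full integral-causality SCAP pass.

bond 6 stroke at J2  (Se1: effort source, stroke at far end)
bond 1 stroke at GY1  (common-e at J2 fixed by 6)
bond 3 stroke at I1  (0-jn J2 has e-setter on 6)
bond 4 stroke at I2  (J2 effort already set via bond 6)
bond 0 stroke at GY1  (GY1 both-in/both-out from 1)
bond 2 stroke at J1  (1-jn J1 has f-setter on 0)
bond 5 stroke at J1  (J1: bond 0 brought flow, rest push out)

b0 stroke→GY1
b1 stroke→GY1
b2 stroke→J1
b3 stroke→I1
b4 stroke→I2
b5 stroke→J1
b6 stroke→J2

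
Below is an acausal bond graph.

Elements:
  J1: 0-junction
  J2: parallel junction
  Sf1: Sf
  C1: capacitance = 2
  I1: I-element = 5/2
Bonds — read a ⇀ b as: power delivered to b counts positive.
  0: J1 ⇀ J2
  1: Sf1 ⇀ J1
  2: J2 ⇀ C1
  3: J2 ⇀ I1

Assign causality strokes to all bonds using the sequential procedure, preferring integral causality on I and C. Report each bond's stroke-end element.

#0 →J1
#1 →Sf1
#2 →J2
#3 →I1

#1 |Sf1  (source Sf1 imposes f)
#0 |J1  (J1 needs exactly one e-in)
#2 |J2  (C1 integral (e out))
#3 |I1  (common-e at J2 fixed by 2)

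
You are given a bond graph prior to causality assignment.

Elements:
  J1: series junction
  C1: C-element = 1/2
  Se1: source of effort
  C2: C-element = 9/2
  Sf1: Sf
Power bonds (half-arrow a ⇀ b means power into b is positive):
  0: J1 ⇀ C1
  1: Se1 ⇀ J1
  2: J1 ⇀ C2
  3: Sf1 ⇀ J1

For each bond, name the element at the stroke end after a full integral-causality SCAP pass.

β1 |J1  (Se1 (Se) sets effort on bond)
β3 |Sf1  (Sf1: flow source, stroke at near end)
β0 |J1  (1-jn J1 has f-setter on 3)
β2 |J1  (common-f at J1 fixed by 3)

β0 →J1
β1 →J1
β2 →J1
β3 →Sf1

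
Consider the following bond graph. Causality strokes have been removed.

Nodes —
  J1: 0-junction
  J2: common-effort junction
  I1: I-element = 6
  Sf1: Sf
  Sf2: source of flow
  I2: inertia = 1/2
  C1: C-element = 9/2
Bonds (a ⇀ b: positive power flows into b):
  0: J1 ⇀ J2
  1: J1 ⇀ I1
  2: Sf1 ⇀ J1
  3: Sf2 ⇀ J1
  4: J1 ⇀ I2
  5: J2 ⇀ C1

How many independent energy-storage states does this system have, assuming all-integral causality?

#2 stroke→Sf1  (Sf1 (Sf) sets flow on bond)
#3 stroke→Sf2  (Sf2 fixes flow; stroke at Sf2)
#1 stroke→I1  (prefer integral on I1)
#4 stroke→I2  (I2 outputs flow p/I2)
#0 stroke→J1  (only one effort-in slot at J1)
#5 stroke→J2  (closing 0-jn rule on J2)

3  (C1, I1, I2 all integral)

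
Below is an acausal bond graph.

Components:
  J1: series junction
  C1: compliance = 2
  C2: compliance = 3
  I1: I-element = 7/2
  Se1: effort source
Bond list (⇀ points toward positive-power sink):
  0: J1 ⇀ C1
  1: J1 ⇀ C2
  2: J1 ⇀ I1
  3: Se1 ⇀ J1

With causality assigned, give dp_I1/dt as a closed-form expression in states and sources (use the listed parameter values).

bond 3 |J1  (Se1 (Se) sets effort on bond)
bond 0 |J1  (C1: C, integral causality)
bond 1 |J1  (C2 outputs effort q/C2)
bond 2 |I1  (only one flow-in slot at J1)

dp_I1/dt = E_Se1 - q_C1/2 - q_C2/3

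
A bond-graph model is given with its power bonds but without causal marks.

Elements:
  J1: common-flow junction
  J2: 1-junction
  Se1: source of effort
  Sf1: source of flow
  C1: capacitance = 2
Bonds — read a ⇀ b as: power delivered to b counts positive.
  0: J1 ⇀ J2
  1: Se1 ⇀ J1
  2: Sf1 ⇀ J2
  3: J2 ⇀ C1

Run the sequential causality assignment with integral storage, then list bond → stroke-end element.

b1 stroke→J1  (Se1 fixes effort; stroke away)
b2 stroke→Sf1  (Sf1 (Sf) sets flow on bond)
b0 stroke→J2  (closing 1-jn rule on J1)
b3 stroke→J2  (J2: bond 2 brought flow, rest push out)

#0 stroke at J2
#1 stroke at J1
#2 stroke at Sf1
#3 stroke at J2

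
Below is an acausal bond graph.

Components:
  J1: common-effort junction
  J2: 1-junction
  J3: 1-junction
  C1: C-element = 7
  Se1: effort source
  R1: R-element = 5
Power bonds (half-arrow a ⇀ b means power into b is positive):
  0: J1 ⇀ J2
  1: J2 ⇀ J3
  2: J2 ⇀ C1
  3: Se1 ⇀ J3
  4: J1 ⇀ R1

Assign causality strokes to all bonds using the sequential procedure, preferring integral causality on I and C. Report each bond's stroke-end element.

#0 stroke at J1
#1 stroke at J2
#2 stroke at J2
#3 stroke at J3
#4 stroke at R1

#3 |J3  (source Se1 imposes e)
#1 |J2  (only one flow-in slot at J3)
#2 |J2  (C1 outputs effort q/C1)
#0 |J1  (only one flow-in slot at J2)
#4 |R1  (0-jn J1 has e-setter on 0)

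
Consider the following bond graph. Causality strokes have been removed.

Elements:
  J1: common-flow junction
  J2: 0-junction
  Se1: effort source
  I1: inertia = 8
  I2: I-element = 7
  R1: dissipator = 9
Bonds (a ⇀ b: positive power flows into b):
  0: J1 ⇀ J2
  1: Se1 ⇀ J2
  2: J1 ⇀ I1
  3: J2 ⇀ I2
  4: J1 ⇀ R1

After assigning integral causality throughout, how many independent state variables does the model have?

b1 →J2  (source Se1 imposes e)
b0 →J1  (J2 effort already set via bond 1)
b3 →I2  (0-jn J2 has e-setter on 1)
b2 →I1  (I1 integral (f out))
b4 →J1  (common-f at J1 fixed by 2)

2  (I1, I2 all integral)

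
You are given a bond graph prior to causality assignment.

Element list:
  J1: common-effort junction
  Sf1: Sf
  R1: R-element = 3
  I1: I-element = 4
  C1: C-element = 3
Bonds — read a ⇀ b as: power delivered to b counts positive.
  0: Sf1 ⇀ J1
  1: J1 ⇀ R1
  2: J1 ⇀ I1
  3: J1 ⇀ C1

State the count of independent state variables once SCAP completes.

b0 stroke→Sf1  (Sf1 (Sf) sets flow on bond)
b2 stroke→I1  (I1 integral (f out))
b3 stroke→J1  (C1 integral (e out))
b1 stroke→R1  (J1 effort already set via bond 3)

2  (C1, I1 all integral)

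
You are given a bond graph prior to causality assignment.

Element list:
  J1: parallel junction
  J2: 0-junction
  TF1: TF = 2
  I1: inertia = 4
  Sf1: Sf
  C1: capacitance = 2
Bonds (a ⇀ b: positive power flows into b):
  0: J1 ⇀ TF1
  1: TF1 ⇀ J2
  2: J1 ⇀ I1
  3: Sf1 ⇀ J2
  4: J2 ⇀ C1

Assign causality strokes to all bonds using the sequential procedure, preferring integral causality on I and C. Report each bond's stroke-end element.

#0 →J1
#1 →TF1
#2 →I1
#3 →Sf1
#4 →J2

b3 →Sf1  (Sf1 fixes flow; stroke at Sf1)
b2 →I1  (prefer integral on I1)
b0 →J1  (J1: last free bond brings effort in)
b1 →TF1  (through TF1, causality passes straight; one stroke at TF1)
b4 →J2  (only one effort-in slot at J2)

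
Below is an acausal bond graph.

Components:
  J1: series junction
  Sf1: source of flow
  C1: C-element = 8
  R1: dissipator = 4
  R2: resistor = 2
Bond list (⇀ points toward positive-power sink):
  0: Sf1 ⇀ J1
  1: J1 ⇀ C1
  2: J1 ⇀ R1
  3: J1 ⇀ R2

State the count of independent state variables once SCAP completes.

1  (C1 all integral)

bond 0 stroke at Sf1  (Sf1 fixes flow; stroke at Sf1)
bond 1 stroke at J1  (1-jn J1 has f-setter on 0)
bond 2 stroke at J1  (J1 flow already set via bond 0)
bond 3 stroke at J1  (1-jn J1 has f-setter on 0)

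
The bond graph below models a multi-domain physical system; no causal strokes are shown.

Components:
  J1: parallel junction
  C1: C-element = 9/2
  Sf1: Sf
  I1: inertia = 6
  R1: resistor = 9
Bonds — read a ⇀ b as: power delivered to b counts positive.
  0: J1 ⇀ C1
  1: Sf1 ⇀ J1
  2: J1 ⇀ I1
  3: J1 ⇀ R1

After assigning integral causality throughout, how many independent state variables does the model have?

2  (C1, I1 all integral)

β1 →Sf1  (source Sf1 imposes f)
β0 →J1  (prefer integral on C1)
β2 →I1  (common-e at J1 fixed by 0)
β3 →R1  (J1 effort already set via bond 0)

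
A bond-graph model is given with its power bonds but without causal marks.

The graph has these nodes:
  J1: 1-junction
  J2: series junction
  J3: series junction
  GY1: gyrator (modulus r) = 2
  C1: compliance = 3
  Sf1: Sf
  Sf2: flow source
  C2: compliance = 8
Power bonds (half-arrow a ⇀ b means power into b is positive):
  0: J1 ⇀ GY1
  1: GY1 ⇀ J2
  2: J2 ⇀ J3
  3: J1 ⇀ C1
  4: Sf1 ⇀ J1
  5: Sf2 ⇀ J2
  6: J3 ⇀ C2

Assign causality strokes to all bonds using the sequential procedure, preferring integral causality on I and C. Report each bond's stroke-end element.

b0 stroke at J1
b1 stroke at J2
b2 stroke at J2
b3 stroke at J1
b4 stroke at Sf1
b5 stroke at Sf2
b6 stroke at J3

#4 →Sf1  (Sf1 (Sf) sets flow on bond)
#5 →Sf2  (source Sf2 imposes f)
#0 →J1  (J1: bond 4 brought flow, rest push out)
#3 →J1  (J1 flow already set via bond 4)
#1 →J2  (J2: bond 5 brought flow, rest push out)
#2 →J2  (J2: bond 5 brought flow, rest push out)
#6 →J3  (common-f at J3 fixed by 2)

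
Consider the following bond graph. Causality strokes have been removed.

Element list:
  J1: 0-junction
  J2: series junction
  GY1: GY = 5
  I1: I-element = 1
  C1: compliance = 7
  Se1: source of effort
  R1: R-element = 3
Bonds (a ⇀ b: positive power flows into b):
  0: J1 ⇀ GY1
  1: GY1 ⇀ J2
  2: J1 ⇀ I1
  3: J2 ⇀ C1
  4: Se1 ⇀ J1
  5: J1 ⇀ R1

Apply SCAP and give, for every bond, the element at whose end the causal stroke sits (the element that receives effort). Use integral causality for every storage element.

#0 →GY1
#1 →GY1
#2 →I1
#3 →J2
#4 →J1
#5 →R1

b4 stroke at J1  (source Se1 imposes e)
b0 stroke at GY1  (J1: bond 4 brought effort, rest push out)
b2 stroke at I1  (J1: bond 4 brought effort, rest push out)
b5 stroke at R1  (J1 effort already set via bond 4)
b1 stroke at GY1  (through GY1, causality inverts; strokes same side of GY1)
b3 stroke at J2  (J2 flow already set via bond 1)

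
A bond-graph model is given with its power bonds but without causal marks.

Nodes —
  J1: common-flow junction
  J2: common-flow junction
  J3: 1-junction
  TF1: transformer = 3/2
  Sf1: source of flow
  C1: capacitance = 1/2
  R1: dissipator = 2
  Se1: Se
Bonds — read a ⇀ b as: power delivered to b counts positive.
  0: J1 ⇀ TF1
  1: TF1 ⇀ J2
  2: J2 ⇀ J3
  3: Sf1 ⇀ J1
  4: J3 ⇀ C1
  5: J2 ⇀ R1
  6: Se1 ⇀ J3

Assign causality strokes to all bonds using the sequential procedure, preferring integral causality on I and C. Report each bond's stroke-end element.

#3 |Sf1  (Sf1: flow source, stroke at near end)
#6 |J3  (Se1 (Se) sets effort on bond)
#0 |J1  (1-jn J1 has f-setter on 3)
#1 |TF1  (TF TF1: opposite of bond 0)
#2 |J2  (common-f at J2 fixed by 1)
#5 |J2  (1-jn J2 has f-setter on 1)
#4 |J3  (J3 flow already set via bond 2)

b0 |J1
b1 |TF1
b2 |J2
b3 |Sf1
b4 |J3
b5 |J2
b6 |J3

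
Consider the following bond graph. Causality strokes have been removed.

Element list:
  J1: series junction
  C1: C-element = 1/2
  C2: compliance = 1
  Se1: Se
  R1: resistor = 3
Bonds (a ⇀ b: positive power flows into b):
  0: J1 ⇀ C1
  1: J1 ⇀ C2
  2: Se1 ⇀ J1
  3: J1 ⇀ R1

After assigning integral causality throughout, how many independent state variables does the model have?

bond 2 |J1  (Se1 fixes effort; stroke away)
bond 0 |J1  (C1: C, integral causality)
bond 1 |J1  (C2 integral (e out))
bond 3 |R1  (closing 1-jn rule on J1)

2  (C1, C2 all integral)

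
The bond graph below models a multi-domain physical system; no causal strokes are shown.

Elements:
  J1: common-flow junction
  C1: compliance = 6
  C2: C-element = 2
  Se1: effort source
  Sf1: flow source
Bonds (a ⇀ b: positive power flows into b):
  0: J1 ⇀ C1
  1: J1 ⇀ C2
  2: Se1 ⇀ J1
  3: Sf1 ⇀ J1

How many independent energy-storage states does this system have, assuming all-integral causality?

#2 →J1  (source Se1 imposes e)
#3 →Sf1  (Sf1: flow source, stroke at near end)
#0 →J1  (1-jn J1 has f-setter on 3)
#1 →J1  (J1 flow already set via bond 3)

2  (C1, C2 all integral)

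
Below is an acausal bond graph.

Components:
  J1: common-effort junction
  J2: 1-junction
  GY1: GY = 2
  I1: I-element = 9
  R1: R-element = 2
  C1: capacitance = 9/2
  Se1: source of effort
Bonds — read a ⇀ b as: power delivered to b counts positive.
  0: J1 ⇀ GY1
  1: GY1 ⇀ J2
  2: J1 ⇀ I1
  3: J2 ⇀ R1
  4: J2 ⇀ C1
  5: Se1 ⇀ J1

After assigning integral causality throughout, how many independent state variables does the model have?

#5 stroke→J1  (Se1 (Se) sets effort on bond)
#0 stroke→GY1  (common-e at J1 fixed by 5)
#2 stroke→I1  (0-jn J1 has e-setter on 5)
#1 stroke→GY1  (GY1 both-in/both-out from 0)
#3 stroke→J2  (J2 flow already set via bond 1)
#4 stroke→J2  (J2: bond 1 brought flow, rest push out)

2  (C1, I1 all integral)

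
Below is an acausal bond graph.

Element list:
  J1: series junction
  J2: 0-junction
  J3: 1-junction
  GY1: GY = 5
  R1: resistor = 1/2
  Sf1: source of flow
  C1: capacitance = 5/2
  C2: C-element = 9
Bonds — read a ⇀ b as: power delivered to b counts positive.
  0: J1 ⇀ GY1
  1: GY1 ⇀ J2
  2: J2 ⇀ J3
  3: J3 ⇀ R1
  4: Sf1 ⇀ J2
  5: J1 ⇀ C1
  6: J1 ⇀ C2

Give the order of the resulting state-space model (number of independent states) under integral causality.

2  (C1, C2 all integral)

#4 |Sf1  (Sf1: flow source, stroke at near end)
#5 |J1  (prefer integral on C1)
#6 |J1  (prefer integral on C2)
#0 |GY1  (closing 1-jn rule on J1)
#1 |GY1  (GY1 both-in/both-out from 0)
#2 |J2  (closing 0-jn rule on J2)
#3 |J3  (common-f at J3 fixed by 2)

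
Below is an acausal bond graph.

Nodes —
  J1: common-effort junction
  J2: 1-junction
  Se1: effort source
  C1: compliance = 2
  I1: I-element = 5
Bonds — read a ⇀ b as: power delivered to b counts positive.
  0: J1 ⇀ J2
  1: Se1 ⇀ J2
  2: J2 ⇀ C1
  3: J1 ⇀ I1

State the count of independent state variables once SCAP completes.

#1 →J2  (Se1 (Se) sets effort on bond)
#2 →J2  (C1 integral (e out))
#0 →J1  (closing 1-jn rule on J2)
#3 →I1  (common-e at J1 fixed by 0)

2  (C1, I1 all integral)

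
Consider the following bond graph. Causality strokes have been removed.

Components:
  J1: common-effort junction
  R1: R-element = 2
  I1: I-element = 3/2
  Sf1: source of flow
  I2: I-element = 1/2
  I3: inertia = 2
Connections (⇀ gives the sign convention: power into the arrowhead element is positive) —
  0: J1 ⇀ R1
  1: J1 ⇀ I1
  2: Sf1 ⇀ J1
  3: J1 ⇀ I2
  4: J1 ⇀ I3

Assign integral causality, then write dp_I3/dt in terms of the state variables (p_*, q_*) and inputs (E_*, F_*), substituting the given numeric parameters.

dp_I3/dt = 2*F_Sf1 - 4*p_I1/3 - 4*p_I2 - p_I3

bond 2 |Sf1  (Sf1 (Sf) sets flow on bond)
bond 1 |I1  (prefer integral on I1)
bond 3 |I2  (I2: I, integral causality)
bond 4 |I3  (prefer integral on I3)
bond 0 |J1  (closing 0-jn rule on J1)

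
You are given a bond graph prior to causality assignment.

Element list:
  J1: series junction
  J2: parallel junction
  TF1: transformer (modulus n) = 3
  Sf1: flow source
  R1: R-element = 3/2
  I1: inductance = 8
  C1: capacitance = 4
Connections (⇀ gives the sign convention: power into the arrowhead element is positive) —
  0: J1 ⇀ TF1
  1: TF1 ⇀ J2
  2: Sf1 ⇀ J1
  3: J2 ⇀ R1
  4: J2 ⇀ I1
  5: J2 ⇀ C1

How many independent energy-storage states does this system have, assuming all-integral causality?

b2 stroke at Sf1  (Sf1 (Sf) sets flow on bond)
b0 stroke at J1  (J1 flow already set via bond 2)
b1 stroke at TF1  (through TF1, causality passes straight; one stroke at TF1)
b4 stroke at I1  (I1 outputs flow p/I1)
b5 stroke at J2  (C1: C, integral causality)
b3 stroke at R1  (0-jn J2 has e-setter on 5)

2  (C1, I1 all integral)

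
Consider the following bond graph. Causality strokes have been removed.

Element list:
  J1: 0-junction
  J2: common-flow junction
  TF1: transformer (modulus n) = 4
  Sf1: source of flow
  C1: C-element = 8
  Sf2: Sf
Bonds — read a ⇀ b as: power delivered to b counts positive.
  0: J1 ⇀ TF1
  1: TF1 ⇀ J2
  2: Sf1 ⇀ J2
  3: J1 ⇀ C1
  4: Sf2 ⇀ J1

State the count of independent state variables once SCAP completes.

1  (C1 all integral)

#2 |Sf1  (Sf1 fixes flow; stroke at Sf1)
#4 |Sf2  (Sf2 fixes flow; stroke at Sf2)
#1 |J2  (J2: bond 2 brought flow, rest push out)
#0 |TF1  (TF1: transformer flips bond 1)
#3 |J1  (J1 needs exactly one e-in)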